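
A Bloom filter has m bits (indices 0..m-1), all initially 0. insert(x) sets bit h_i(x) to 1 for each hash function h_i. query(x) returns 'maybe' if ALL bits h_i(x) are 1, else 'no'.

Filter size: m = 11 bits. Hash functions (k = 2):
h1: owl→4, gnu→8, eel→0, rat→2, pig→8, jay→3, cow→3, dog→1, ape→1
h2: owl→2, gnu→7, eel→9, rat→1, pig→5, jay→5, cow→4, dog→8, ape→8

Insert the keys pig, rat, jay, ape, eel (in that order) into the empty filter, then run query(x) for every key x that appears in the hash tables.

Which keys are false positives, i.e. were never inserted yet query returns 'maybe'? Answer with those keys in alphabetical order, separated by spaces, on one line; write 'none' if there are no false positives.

Start: bits=00000000000
After insert 'pig': sets bits 5 8 -> bits=00000100100
After insert 'rat': sets bits 1 2 -> bits=01100100100
After insert 'jay': sets bits 3 5 -> bits=01110100100
After insert 'ape': sets bits 1 8 -> bits=01110100100
After insert 'eel': sets bits 0 9 -> bits=11110100110
Not inserted: cow dog gnu owl — query each against bits=11110100110:
query cow: checks bit3=1, bit4=0 (has a 0) -> no => not a false positive
query dog: checks bit1=1, bit8=1 (all 1) -> maybe => FALSE POSITIVE
query gnu: checks bit7=0, bit8=1 (has a 0) -> no => not a false positive
query owl: checks bit2=1, bit4=0 (has a 0) -> no => not a false positive
False positives (alphabetical): dog

Answer: dog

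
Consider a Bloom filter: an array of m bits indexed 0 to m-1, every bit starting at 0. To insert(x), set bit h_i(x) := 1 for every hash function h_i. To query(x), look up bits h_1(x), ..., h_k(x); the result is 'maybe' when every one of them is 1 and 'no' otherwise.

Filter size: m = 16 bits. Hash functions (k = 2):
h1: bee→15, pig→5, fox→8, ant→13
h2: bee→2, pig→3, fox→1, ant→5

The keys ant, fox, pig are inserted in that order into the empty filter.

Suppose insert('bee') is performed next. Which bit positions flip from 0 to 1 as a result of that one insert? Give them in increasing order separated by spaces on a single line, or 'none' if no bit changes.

Answer: 2 15

Derivation:
Start: bits=0000000000000000
After insert 'ant': sets bits 5 13 -> bits=0000010000000100
After insert 'fox': sets bits 1 8 -> bits=0100010010000100
After insert 'pig': sets bits 3 5 -> bits=0101010010000100
insert 'bee' would touch bits 2 15; currently bit2=0, bit15=0
Bits that are 0 among those (would change 0->1): 2 15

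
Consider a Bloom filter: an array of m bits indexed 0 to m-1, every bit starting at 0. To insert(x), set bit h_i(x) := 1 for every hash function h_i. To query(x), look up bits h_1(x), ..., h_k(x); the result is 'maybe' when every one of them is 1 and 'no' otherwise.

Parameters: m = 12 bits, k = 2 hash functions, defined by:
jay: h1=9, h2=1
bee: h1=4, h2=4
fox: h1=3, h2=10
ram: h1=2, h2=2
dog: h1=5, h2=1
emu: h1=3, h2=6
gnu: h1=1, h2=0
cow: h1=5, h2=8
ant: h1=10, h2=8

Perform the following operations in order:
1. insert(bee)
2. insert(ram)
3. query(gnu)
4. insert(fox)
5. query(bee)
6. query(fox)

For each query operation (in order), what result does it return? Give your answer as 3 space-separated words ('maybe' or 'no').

Start: bits=000000000000
Op 1: insert bee -> sets bits 4 -> bits=000010000000
Op 2: insert ram -> sets bits 2 -> bits=001010000000
Op 3: query gnu -> checks bit0=0, bit1=0 (has a 0) -> no
Op 4: insert fox -> sets bits 3 10 -> bits=001110000010
Op 5: query bee -> checks bit4=1 (all 1) -> maybe
Op 6: query fox -> checks bit3=1, bit10=1 (all 1) -> maybe
Query results in order: no maybe maybe

Answer: no maybe maybe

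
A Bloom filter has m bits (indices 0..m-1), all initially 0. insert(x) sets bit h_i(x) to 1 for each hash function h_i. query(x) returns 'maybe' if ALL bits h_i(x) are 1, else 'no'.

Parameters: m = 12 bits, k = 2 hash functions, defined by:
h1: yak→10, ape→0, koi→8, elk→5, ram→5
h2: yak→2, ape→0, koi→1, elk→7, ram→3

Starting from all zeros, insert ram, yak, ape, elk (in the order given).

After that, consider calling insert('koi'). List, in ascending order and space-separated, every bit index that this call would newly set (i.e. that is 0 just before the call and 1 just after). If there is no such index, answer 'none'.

Start: bits=000000000000
After insert 'ram': sets bits 3 5 -> bits=000101000000
After insert 'yak': sets bits 2 10 -> bits=001101000010
After insert 'ape': sets bits 0 -> bits=101101000010
After insert 'elk': sets bits 5 7 -> bits=101101010010
insert 'koi' would touch bits 1 8; currently bit1=0, bit8=0
Bits that are 0 among those (would change 0->1): 1 8

Answer: 1 8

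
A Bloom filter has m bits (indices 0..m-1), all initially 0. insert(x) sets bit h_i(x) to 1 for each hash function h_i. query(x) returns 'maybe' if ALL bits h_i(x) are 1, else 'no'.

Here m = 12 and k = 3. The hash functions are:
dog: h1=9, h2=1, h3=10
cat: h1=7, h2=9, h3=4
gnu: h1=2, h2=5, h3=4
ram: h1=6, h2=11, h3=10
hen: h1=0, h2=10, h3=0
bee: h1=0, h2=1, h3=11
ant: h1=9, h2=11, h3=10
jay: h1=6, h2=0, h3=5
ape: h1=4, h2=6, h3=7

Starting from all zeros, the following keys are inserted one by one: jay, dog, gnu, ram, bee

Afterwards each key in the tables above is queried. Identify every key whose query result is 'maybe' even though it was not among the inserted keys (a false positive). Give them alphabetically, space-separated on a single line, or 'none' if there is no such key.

Answer: ant hen

Derivation:
Start: bits=000000000000
After insert 'jay': sets bits 0 5 6 -> bits=100001100000
After insert 'dog': sets bits 1 9 10 -> bits=110001100110
After insert 'gnu': sets bits 2 4 5 -> bits=111011100110
After insert 'ram': sets bits 6 10 11 -> bits=111011100111
After insert 'bee': sets bits 0 1 11 -> bits=111011100111
Not inserted: ant ape cat hen — query each against bits=111011100111:
query ant: checks bit9=1, bit10=1, bit11=1 (all 1) -> maybe => FALSE POSITIVE
query ape: checks bit4=1, bit6=1, bit7=0 (has a 0) -> no => not a false positive
query cat: checks bit4=1, bit7=0, bit9=1 (has a 0) -> no => not a false positive
query hen: checks bit0=1, bit10=1 (all 1) -> maybe => FALSE POSITIVE
False positives (alphabetical): ant hen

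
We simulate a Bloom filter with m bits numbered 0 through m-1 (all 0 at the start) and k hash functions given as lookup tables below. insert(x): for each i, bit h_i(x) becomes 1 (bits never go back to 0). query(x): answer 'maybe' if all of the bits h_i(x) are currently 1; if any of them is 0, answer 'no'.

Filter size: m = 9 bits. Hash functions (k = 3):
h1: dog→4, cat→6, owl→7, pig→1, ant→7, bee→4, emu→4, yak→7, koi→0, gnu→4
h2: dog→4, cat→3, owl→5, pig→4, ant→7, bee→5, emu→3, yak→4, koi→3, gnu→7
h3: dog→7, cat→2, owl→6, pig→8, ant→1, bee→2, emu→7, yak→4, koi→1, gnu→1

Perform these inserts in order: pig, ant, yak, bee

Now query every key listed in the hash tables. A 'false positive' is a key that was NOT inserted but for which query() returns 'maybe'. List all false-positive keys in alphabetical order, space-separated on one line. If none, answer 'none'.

Answer: dog gnu

Derivation:
Start: bits=000000000
After insert 'pig': sets bits 1 4 8 -> bits=010010001
After insert 'ant': sets bits 1 7 -> bits=010010011
After insert 'yak': sets bits 4 7 -> bits=010010011
After insert 'bee': sets bits 2 4 5 -> bits=011011011
Not inserted: cat dog emu gnu koi owl — query each against bits=011011011:
query cat: checks bit2=1, bit3=0, bit6=0 (has a 0) -> no => not a false positive
query dog: checks bit4=1, bit7=1 (all 1) -> maybe => FALSE POSITIVE
query emu: checks bit3=0, bit4=1, bit7=1 (has a 0) -> no => not a false positive
query gnu: checks bit1=1, bit4=1, bit7=1 (all 1) -> maybe => FALSE POSITIVE
query koi: checks bit0=0, bit1=1, bit3=0 (has a 0) -> no => not a false positive
query owl: checks bit5=1, bit6=0, bit7=1 (has a 0) -> no => not a false positive
False positives (alphabetical): dog gnu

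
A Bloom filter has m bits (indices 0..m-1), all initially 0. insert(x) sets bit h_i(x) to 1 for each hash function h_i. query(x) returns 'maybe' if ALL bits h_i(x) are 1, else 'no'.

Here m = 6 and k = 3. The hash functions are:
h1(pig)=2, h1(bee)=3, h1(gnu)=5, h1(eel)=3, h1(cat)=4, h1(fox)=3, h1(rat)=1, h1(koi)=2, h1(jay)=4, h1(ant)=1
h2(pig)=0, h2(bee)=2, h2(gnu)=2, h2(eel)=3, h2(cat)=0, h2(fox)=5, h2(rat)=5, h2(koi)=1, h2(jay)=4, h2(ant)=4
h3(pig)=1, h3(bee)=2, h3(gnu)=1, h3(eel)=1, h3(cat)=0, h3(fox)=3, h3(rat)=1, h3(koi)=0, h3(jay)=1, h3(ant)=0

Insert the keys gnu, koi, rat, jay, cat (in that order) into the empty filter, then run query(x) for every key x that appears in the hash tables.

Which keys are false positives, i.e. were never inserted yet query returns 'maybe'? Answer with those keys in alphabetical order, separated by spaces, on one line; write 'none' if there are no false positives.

Start: bits=000000
After insert 'gnu': sets bits 1 2 5 -> bits=011001
After insert 'koi': sets bits 0 1 2 -> bits=111001
After insert 'rat': sets bits 1 5 -> bits=111001
After insert 'jay': sets bits 1 4 -> bits=111011
After insert 'cat': sets bits 0 4 -> bits=111011
Not inserted: ant bee eel fox pig — query each against bits=111011:
query ant: checks bit0=1, bit1=1, bit4=1 (all 1) -> maybe => FALSE POSITIVE
query bee: checks bit2=1, bit3=0 (has a 0) -> no => not a false positive
query eel: checks bit1=1, bit3=0 (has a 0) -> no => not a false positive
query fox: checks bit3=0, bit5=1 (has a 0) -> no => not a false positive
query pig: checks bit0=1, bit1=1, bit2=1 (all 1) -> maybe => FALSE POSITIVE
False positives (alphabetical): ant pig

Answer: ant pig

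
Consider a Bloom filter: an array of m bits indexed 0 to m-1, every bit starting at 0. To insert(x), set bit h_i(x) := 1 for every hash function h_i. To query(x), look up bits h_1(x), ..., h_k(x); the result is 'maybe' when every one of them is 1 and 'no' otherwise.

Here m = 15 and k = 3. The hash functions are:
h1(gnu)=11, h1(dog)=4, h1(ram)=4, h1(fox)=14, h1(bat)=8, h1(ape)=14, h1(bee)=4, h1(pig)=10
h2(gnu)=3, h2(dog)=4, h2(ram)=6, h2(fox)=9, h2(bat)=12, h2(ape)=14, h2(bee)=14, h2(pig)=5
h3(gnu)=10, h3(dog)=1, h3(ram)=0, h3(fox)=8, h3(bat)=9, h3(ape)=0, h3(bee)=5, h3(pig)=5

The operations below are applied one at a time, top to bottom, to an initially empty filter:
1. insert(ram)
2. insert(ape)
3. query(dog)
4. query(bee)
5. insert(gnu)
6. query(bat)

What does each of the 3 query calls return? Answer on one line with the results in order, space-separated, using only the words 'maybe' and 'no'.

Start: bits=000000000000000
Op 1: insert ram -> sets bits 0 4 6 -> bits=100010100000000
Op 2: insert ape -> sets bits 0 14 -> bits=100010100000001
Op 3: query dog -> checks bit1=0, bit4=1 (has a 0) -> no
Op 4: query bee -> checks bit4=1, bit5=0, bit14=1 (has a 0) -> no
Op 5: insert gnu -> sets bits 3 10 11 -> bits=100110100011001
Op 6: query bat -> checks bit8=0, bit9=0, bit12=0 (has a 0) -> no
Query results in order: no no no

Answer: no no no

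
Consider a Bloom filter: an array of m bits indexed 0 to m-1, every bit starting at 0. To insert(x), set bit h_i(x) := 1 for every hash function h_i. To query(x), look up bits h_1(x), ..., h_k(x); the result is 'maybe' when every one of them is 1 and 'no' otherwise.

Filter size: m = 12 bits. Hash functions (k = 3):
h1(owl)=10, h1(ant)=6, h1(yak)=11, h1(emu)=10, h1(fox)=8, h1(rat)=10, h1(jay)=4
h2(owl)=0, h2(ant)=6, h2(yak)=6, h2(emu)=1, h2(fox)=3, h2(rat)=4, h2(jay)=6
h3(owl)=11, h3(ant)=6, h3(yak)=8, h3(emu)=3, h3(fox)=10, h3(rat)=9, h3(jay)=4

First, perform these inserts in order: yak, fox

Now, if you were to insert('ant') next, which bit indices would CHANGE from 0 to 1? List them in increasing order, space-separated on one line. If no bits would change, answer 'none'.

Start: bits=000000000000
After insert 'yak': sets bits 6 8 11 -> bits=000000101001
After insert 'fox': sets bits 3 8 10 -> bits=000100101011
insert 'ant' would touch bits 6; currently bit6=1
Bits that are 0 among those (would change 0->1): none

Answer: none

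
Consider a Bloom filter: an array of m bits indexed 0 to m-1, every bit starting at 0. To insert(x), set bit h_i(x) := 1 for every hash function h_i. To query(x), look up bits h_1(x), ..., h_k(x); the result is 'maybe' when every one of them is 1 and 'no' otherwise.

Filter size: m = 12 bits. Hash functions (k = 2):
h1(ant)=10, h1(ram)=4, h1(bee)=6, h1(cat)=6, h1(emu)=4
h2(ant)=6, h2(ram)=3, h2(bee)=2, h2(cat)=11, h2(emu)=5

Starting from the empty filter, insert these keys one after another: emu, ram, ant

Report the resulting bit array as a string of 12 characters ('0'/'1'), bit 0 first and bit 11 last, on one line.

Start: bits=000000000000
After insert 'emu': sets bits 4 5 -> bits=000011000000
After insert 'ram': sets bits 3 4 -> bits=000111000000
After insert 'ant': sets bits 6 10 -> bits=000111100010

Answer: 000111100010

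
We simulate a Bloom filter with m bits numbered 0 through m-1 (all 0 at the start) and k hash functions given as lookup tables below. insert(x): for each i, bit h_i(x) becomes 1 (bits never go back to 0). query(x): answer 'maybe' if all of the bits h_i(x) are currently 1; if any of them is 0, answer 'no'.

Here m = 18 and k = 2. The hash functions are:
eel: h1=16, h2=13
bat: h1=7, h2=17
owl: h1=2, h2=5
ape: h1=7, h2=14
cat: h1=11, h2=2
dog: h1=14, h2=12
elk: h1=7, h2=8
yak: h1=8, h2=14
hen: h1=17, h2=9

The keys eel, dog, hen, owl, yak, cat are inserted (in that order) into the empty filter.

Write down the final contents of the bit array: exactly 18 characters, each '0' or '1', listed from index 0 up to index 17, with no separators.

Start: bits=000000000000000000
After insert 'eel': sets bits 13 16 -> bits=000000000000010010
After insert 'dog': sets bits 12 14 -> bits=000000000000111010
After insert 'hen': sets bits 9 17 -> bits=000000000100111011
After insert 'owl': sets bits 2 5 -> bits=001001000100111011
After insert 'yak': sets bits 8 14 -> bits=001001001100111011
After insert 'cat': sets bits 2 11 -> bits=001001001101111011

Answer: 001001001101111011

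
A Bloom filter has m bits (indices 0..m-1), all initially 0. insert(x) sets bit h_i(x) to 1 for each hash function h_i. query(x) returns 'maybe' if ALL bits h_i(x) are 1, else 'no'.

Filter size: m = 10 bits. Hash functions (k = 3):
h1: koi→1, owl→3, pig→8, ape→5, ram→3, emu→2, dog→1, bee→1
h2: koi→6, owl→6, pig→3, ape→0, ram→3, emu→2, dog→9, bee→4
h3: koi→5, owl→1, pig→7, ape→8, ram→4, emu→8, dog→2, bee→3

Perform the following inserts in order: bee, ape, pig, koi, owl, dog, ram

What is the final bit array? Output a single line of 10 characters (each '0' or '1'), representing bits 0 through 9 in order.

Start: bits=0000000000
After insert 'bee': sets bits 1 3 4 -> bits=0101100000
After insert 'ape': sets bits 0 5 8 -> bits=1101110010
After insert 'pig': sets bits 3 7 8 -> bits=1101110110
After insert 'koi': sets bits 1 5 6 -> bits=1101111110
After insert 'owl': sets bits 1 3 6 -> bits=1101111110
After insert 'dog': sets bits 1 2 9 -> bits=1111111111
After insert 'ram': sets bits 3 4 -> bits=1111111111

Answer: 1111111111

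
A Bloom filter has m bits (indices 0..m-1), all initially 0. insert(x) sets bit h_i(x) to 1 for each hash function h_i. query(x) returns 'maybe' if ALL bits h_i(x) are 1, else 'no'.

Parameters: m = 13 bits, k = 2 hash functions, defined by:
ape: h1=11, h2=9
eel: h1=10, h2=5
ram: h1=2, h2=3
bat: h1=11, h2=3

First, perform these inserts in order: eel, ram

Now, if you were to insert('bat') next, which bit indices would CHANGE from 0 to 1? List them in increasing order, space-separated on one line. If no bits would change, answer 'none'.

Start: bits=0000000000000
After insert 'eel': sets bits 5 10 -> bits=0000010000100
After insert 'ram': sets bits 2 3 -> bits=0011010000100
insert 'bat' would touch bits 3 11; currently bit3=1, bit11=0
Bits that are 0 among those (would change 0->1): 11

Answer: 11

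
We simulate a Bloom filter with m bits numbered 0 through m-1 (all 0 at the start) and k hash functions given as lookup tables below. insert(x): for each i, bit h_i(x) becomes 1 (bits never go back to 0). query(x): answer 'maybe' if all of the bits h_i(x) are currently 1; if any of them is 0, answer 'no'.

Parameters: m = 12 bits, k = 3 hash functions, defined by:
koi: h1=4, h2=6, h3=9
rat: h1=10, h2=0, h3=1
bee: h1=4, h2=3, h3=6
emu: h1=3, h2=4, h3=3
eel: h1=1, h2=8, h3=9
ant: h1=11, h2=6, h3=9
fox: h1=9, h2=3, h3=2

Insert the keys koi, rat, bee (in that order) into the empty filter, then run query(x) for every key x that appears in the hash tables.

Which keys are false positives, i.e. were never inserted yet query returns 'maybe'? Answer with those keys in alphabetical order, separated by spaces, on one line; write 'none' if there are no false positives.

Start: bits=000000000000
After insert 'koi': sets bits 4 6 9 -> bits=000010100100
After insert 'rat': sets bits 0 1 10 -> bits=110010100110
After insert 'bee': sets bits 3 4 6 -> bits=110110100110
Not inserted: ant eel emu fox — query each against bits=110110100110:
query ant: checks bit6=1, bit9=1, bit11=0 (has a 0) -> no => not a false positive
query eel: checks bit1=1, bit8=0, bit9=1 (has a 0) -> no => not a false positive
query emu: checks bit3=1, bit4=1 (all 1) -> maybe => FALSE POSITIVE
query fox: checks bit2=0, bit3=1, bit9=1 (has a 0) -> no => not a false positive
False positives (alphabetical): emu

Answer: emu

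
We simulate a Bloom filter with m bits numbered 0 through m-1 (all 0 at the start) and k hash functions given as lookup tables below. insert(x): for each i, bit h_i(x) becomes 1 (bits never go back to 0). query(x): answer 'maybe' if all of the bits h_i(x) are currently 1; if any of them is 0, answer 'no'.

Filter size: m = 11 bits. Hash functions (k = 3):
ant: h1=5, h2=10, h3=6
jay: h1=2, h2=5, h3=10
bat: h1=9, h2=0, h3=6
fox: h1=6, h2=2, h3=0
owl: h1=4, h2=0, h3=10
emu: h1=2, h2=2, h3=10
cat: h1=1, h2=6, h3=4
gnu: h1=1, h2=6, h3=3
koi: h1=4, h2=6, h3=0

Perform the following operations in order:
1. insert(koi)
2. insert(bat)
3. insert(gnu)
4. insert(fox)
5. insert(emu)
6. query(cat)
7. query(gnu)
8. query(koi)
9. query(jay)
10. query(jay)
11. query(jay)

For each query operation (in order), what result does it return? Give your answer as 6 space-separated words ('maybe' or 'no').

Start: bits=00000000000
Op 1: insert koi -> sets bits 0 4 6 -> bits=10001010000
Op 2: insert bat -> sets bits 0 6 9 -> bits=10001010010
Op 3: insert gnu -> sets bits 1 3 6 -> bits=11011010010
Op 4: insert fox -> sets bits 0 2 6 -> bits=11111010010
Op 5: insert emu -> sets bits 2 10 -> bits=11111010011
Op 6: query cat -> checks bit1=1, bit4=1, bit6=1 (all 1) -> maybe
Op 7: query gnu -> checks bit1=1, bit3=1, bit6=1 (all 1) -> maybe
Op 8: query koi -> checks bit0=1, bit4=1, bit6=1 (all 1) -> maybe
Op 9: query jay -> checks bit2=1, bit5=0, bit10=1 (has a 0) -> no
Op 10: query jay -> checks bit2=1, bit5=0, bit10=1 (has a 0) -> no
Op 11: query jay -> checks bit2=1, bit5=0, bit10=1 (has a 0) -> no
Query results in order: maybe maybe maybe no no no

Answer: maybe maybe maybe no no no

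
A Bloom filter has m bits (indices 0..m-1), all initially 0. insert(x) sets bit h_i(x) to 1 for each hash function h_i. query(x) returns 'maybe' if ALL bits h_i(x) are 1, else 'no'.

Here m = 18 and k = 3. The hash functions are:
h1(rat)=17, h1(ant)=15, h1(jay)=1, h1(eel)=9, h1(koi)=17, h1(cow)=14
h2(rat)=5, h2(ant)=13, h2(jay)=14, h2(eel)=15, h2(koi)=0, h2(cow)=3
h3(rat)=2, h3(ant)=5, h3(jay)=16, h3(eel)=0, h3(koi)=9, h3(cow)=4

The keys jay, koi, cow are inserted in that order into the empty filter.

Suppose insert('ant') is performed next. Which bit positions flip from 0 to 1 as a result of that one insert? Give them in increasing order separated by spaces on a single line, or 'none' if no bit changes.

Answer: 5 13 15

Derivation:
Start: bits=000000000000000000
After insert 'jay': sets bits 1 14 16 -> bits=010000000000001010
After insert 'koi': sets bits 0 9 17 -> bits=110000000100001011
After insert 'cow': sets bits 3 4 14 -> bits=110110000100001011
insert 'ant' would touch bits 5 13 15; currently bit5=0, bit13=0, bit15=0
Bits that are 0 among those (would change 0->1): 5 13 15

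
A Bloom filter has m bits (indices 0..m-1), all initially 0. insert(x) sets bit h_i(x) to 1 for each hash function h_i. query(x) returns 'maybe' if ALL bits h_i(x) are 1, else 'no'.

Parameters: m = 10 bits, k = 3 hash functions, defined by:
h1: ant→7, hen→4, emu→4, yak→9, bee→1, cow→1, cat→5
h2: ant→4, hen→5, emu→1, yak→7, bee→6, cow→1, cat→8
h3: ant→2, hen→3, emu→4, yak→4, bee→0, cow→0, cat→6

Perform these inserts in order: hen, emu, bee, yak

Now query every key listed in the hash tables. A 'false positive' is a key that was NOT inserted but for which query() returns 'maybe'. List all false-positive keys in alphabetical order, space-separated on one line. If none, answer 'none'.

Start: bits=0000000000
After insert 'hen': sets bits 3 4 5 -> bits=0001110000
After insert 'emu': sets bits 1 4 -> bits=0101110000
After insert 'bee': sets bits 0 1 6 -> bits=1101111000
After insert 'yak': sets bits 4 7 9 -> bits=1101111101
Not inserted: ant cat cow — query each against bits=1101111101:
query ant: checks bit2=0, bit4=1, bit7=1 (has a 0) -> no => not a false positive
query cat: checks bit5=1, bit6=1, bit8=0 (has a 0) -> no => not a false positive
query cow: checks bit0=1, bit1=1 (all 1) -> maybe => FALSE POSITIVE
False positives (alphabetical): cow

Answer: cow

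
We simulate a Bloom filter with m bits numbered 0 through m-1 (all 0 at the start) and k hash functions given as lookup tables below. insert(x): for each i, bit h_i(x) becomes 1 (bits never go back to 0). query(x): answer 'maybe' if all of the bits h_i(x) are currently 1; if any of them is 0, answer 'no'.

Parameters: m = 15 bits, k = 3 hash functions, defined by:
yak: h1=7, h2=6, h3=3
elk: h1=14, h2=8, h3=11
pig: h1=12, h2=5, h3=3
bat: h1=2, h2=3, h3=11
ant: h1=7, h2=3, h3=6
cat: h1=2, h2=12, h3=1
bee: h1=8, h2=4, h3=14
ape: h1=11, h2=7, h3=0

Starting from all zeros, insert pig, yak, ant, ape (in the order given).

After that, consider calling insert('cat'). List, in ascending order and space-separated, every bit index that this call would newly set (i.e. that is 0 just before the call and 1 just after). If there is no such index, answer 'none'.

Start: bits=000000000000000
After insert 'pig': sets bits 3 5 12 -> bits=000101000000100
After insert 'yak': sets bits 3 6 7 -> bits=000101110000100
After insert 'ant': sets bits 3 6 7 -> bits=000101110000100
After insert 'ape': sets bits 0 7 11 -> bits=100101110001100
insert 'cat' would touch bits 1 2 12; currently bit1=0, bit2=0, bit12=1
Bits that are 0 among those (would change 0->1): 1 2

Answer: 1 2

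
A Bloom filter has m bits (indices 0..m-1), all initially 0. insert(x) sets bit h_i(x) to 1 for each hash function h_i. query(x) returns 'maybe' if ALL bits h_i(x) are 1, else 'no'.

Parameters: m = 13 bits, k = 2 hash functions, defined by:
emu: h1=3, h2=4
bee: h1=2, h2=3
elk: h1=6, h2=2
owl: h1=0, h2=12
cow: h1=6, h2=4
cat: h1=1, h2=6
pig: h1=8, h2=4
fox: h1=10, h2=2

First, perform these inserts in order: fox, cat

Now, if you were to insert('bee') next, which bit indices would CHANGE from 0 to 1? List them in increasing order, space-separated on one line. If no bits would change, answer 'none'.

Start: bits=0000000000000
After insert 'fox': sets bits 2 10 -> bits=0010000000100
After insert 'cat': sets bits 1 6 -> bits=0110001000100
insert 'bee' would touch bits 2 3; currently bit2=1, bit3=0
Bits that are 0 among those (would change 0->1): 3

Answer: 3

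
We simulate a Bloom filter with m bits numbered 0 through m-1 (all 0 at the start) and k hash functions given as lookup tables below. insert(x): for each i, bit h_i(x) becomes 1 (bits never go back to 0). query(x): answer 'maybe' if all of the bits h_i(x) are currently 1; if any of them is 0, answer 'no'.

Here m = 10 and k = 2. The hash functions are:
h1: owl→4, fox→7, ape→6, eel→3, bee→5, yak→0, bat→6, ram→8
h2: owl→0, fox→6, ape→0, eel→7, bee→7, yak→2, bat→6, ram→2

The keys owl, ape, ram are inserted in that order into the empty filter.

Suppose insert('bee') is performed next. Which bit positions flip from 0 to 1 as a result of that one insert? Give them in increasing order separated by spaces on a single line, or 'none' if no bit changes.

Start: bits=0000000000
After insert 'owl': sets bits 0 4 -> bits=1000100000
After insert 'ape': sets bits 0 6 -> bits=1000101000
After insert 'ram': sets bits 2 8 -> bits=1010101010
insert 'bee' would touch bits 5 7; currently bit5=0, bit7=0
Bits that are 0 among those (would change 0->1): 5 7

Answer: 5 7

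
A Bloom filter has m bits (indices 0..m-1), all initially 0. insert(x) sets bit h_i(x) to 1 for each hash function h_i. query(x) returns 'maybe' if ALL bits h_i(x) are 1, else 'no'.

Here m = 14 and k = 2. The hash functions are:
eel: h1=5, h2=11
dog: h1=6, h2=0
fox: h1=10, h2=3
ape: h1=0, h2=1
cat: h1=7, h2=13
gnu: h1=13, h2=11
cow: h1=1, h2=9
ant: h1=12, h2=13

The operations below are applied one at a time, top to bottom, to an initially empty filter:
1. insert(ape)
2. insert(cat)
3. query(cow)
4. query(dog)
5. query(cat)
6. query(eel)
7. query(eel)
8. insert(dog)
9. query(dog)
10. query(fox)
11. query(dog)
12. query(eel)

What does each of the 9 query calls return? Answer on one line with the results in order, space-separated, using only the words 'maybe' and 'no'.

Answer: no no maybe no no maybe no maybe no

Derivation:
Start: bits=00000000000000
Op 1: insert ape -> sets bits 0 1 -> bits=11000000000000
Op 2: insert cat -> sets bits 7 13 -> bits=11000001000001
Op 3: query cow -> checks bit1=1, bit9=0 (has a 0) -> no
Op 4: query dog -> checks bit0=1, bit6=0 (has a 0) -> no
Op 5: query cat -> checks bit7=1, bit13=1 (all 1) -> maybe
Op 6: query eel -> checks bit5=0, bit11=0 (has a 0) -> no
Op 7: query eel -> checks bit5=0, bit11=0 (has a 0) -> no
Op 8: insert dog -> sets bits 0 6 -> bits=11000011000001
Op 9: query dog -> checks bit0=1, bit6=1 (all 1) -> maybe
Op 10: query fox -> checks bit3=0, bit10=0 (has a 0) -> no
Op 11: query dog -> checks bit0=1, bit6=1 (all 1) -> maybe
Op 12: query eel -> checks bit5=0, bit11=0 (has a 0) -> no
Query results in order: no no maybe no no maybe no maybe no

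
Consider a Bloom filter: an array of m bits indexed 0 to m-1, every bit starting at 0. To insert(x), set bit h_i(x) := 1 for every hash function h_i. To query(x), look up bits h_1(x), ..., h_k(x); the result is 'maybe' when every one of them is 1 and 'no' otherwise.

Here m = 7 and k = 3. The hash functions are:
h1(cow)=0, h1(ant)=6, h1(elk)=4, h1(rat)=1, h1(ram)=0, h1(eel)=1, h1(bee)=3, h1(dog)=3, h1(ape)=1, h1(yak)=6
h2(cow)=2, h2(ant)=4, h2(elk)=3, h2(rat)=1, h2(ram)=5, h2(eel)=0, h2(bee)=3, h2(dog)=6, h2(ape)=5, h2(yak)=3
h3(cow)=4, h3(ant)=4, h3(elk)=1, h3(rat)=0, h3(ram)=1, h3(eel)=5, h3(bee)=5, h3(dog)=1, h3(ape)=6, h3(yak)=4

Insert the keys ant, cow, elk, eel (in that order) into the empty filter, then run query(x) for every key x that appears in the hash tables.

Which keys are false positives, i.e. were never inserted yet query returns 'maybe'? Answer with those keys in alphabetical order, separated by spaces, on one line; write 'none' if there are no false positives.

Start: bits=0000000
After insert 'ant': sets bits 4 6 -> bits=0000101
After insert 'cow': sets bits 0 2 4 -> bits=1010101
After insert 'elk': sets bits 1 3 4 -> bits=1111101
After insert 'eel': sets bits 0 1 5 -> bits=1111111
Not inserted: ape bee dog ram rat yak — query each against bits=1111111:
query ape: checks bit1=1, bit5=1, bit6=1 (all 1) -> maybe => FALSE POSITIVE
query bee: checks bit3=1, bit5=1 (all 1) -> maybe => FALSE POSITIVE
query dog: checks bit1=1, bit3=1, bit6=1 (all 1) -> maybe => FALSE POSITIVE
query ram: checks bit0=1, bit1=1, bit5=1 (all 1) -> maybe => FALSE POSITIVE
query rat: checks bit0=1, bit1=1 (all 1) -> maybe => FALSE POSITIVE
query yak: checks bit3=1, bit4=1, bit6=1 (all 1) -> maybe => FALSE POSITIVE
False positives (alphabetical): ape bee dog ram rat yak

Answer: ape bee dog ram rat yak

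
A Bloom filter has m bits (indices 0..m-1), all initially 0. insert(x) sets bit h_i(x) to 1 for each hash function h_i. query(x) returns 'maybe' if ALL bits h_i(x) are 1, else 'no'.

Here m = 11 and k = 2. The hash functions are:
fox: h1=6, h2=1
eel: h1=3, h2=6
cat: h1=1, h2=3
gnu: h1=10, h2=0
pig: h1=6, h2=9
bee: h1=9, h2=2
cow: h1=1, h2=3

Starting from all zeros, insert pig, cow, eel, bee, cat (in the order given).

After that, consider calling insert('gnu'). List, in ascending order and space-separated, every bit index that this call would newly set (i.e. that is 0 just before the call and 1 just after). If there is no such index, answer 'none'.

Answer: 0 10

Derivation:
Start: bits=00000000000
After insert 'pig': sets bits 6 9 -> bits=00000010010
After insert 'cow': sets bits 1 3 -> bits=01010010010
After insert 'eel': sets bits 3 6 -> bits=01010010010
After insert 'bee': sets bits 2 9 -> bits=01110010010
After insert 'cat': sets bits 1 3 -> bits=01110010010
insert 'gnu' would touch bits 0 10; currently bit0=0, bit10=0
Bits that are 0 among those (would change 0->1): 0 10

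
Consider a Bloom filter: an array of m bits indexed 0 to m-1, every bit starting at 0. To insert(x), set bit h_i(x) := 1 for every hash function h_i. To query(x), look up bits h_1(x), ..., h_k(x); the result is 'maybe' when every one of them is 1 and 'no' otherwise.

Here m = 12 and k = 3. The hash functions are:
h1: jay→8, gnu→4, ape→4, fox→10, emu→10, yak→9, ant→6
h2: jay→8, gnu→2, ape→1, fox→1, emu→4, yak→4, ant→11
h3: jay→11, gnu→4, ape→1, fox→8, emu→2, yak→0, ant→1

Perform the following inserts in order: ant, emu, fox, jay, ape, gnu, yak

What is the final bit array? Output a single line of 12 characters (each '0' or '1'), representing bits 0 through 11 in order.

Start: bits=000000000000
After insert 'ant': sets bits 1 6 11 -> bits=010000100001
After insert 'emu': sets bits 2 4 10 -> bits=011010100011
After insert 'fox': sets bits 1 8 10 -> bits=011010101011
After insert 'jay': sets bits 8 11 -> bits=011010101011
After insert 'ape': sets bits 1 4 -> bits=011010101011
After insert 'gnu': sets bits 2 4 -> bits=011010101011
After insert 'yak': sets bits 0 4 9 -> bits=111010101111

Answer: 111010101111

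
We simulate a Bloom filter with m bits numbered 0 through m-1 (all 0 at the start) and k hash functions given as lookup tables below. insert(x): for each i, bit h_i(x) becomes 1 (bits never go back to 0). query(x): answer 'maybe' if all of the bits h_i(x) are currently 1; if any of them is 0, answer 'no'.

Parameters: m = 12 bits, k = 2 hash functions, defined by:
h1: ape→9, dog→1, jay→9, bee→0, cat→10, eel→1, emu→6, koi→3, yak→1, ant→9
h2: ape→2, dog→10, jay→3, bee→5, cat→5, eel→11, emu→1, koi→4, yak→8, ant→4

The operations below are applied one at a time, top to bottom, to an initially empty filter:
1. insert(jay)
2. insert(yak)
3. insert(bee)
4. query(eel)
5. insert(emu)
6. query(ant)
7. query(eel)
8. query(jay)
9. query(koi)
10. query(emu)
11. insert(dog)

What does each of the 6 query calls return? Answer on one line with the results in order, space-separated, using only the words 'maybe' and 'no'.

Answer: no no no maybe no maybe

Derivation:
Start: bits=000000000000
Op 1: insert jay -> sets bits 3 9 -> bits=000100000100
Op 2: insert yak -> sets bits 1 8 -> bits=010100001100
Op 3: insert bee -> sets bits 0 5 -> bits=110101001100
Op 4: query eel -> checks bit1=1, bit11=0 (has a 0) -> no
Op 5: insert emu -> sets bits 1 6 -> bits=110101101100
Op 6: query ant -> checks bit4=0, bit9=1 (has a 0) -> no
Op 7: query eel -> checks bit1=1, bit11=0 (has a 0) -> no
Op 8: query jay -> checks bit3=1, bit9=1 (all 1) -> maybe
Op 9: query koi -> checks bit3=1, bit4=0 (has a 0) -> no
Op 10: query emu -> checks bit1=1, bit6=1 (all 1) -> maybe
Op 11: insert dog -> sets bits 1 10 -> bits=110101101110
Query results in order: no no no maybe no maybe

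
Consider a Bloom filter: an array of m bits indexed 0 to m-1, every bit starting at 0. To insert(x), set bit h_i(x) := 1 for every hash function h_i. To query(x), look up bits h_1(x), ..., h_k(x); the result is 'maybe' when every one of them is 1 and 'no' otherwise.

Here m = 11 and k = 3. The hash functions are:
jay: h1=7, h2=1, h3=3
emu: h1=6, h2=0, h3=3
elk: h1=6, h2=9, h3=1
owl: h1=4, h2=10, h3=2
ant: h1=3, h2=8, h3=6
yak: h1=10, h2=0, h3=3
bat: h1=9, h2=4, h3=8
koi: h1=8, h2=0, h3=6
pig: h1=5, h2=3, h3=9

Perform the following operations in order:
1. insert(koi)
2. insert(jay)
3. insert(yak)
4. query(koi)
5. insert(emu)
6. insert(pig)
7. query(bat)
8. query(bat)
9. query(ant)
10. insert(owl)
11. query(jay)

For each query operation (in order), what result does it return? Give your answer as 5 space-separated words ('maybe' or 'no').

Answer: maybe no no maybe maybe

Derivation:
Start: bits=00000000000
Op 1: insert koi -> sets bits 0 6 8 -> bits=10000010100
Op 2: insert jay -> sets bits 1 3 7 -> bits=11010011100
Op 3: insert yak -> sets bits 0 3 10 -> bits=11010011101
Op 4: query koi -> checks bit0=1, bit6=1, bit8=1 (all 1) -> maybe
Op 5: insert emu -> sets bits 0 3 6 -> bits=11010011101
Op 6: insert pig -> sets bits 3 5 9 -> bits=11010111111
Op 7: query bat -> checks bit4=0, bit8=1, bit9=1 (has a 0) -> no
Op 8: query bat -> checks bit4=0, bit8=1, bit9=1 (has a 0) -> no
Op 9: query ant -> checks bit3=1, bit6=1, bit8=1 (all 1) -> maybe
Op 10: insert owl -> sets bits 2 4 10 -> bits=11111111111
Op 11: query jay -> checks bit1=1, bit3=1, bit7=1 (all 1) -> maybe
Query results in order: maybe no no maybe maybe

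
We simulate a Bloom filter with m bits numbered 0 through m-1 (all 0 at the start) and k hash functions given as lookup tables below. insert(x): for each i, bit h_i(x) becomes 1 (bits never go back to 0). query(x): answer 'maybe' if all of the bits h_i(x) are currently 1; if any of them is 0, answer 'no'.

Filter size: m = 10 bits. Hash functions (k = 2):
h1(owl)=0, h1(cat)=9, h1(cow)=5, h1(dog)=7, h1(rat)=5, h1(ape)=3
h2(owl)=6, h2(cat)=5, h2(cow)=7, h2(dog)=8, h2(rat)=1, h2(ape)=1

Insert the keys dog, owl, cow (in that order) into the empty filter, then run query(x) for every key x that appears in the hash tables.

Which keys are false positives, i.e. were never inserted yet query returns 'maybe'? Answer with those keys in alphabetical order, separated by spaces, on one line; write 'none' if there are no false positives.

Start: bits=0000000000
After insert 'dog': sets bits 7 8 -> bits=0000000110
After insert 'owl': sets bits 0 6 -> bits=1000001110
After insert 'cow': sets bits 5 7 -> bits=1000011110
Not inserted: ape cat rat — query each against bits=1000011110:
query ape: checks bit1=0, bit3=0 (has a 0) -> no => not a false positive
query cat: checks bit5=1, bit9=0 (has a 0) -> no => not a false positive
query rat: checks bit1=0, bit5=1 (has a 0) -> no => not a false positive
False positives (alphabetical): none

Answer: none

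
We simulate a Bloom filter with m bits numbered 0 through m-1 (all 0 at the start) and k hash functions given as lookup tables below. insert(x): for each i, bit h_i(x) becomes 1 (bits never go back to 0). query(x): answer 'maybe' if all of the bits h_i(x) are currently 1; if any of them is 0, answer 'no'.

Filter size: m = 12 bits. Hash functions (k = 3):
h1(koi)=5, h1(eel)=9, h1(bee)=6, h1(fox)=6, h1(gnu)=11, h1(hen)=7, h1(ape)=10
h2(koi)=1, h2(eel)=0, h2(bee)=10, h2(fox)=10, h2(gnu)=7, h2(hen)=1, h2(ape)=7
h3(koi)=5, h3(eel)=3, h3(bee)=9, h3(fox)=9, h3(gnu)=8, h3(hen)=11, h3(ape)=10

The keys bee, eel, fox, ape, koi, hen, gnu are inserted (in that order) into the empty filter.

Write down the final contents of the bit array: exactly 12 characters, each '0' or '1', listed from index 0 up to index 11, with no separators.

Answer: 110101111111

Derivation:
Start: bits=000000000000
After insert 'bee': sets bits 6 9 10 -> bits=000000100110
After insert 'eel': sets bits 0 3 9 -> bits=100100100110
After insert 'fox': sets bits 6 9 10 -> bits=100100100110
After insert 'ape': sets bits 7 10 -> bits=100100110110
After insert 'koi': sets bits 1 5 -> bits=110101110110
After insert 'hen': sets bits 1 7 11 -> bits=110101110111
After insert 'gnu': sets bits 7 8 11 -> bits=110101111111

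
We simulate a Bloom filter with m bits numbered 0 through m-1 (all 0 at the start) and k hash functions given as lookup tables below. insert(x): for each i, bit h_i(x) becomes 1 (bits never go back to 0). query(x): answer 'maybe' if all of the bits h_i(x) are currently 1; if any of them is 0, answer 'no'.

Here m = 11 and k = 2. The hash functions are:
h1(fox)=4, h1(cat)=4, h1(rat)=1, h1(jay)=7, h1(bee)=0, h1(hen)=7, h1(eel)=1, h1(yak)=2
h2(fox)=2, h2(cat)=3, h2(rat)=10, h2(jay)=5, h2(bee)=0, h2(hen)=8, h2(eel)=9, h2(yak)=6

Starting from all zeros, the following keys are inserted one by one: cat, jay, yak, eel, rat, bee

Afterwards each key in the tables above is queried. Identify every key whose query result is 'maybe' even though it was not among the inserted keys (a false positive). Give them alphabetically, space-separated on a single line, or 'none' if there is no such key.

Start: bits=00000000000
After insert 'cat': sets bits 3 4 -> bits=00011000000
After insert 'jay': sets bits 5 7 -> bits=00011101000
After insert 'yak': sets bits 2 6 -> bits=00111111000
After insert 'eel': sets bits 1 9 -> bits=01111111010
After insert 'rat': sets bits 1 10 -> bits=01111111011
After insert 'bee': sets bits 0 -> bits=11111111011
Not inserted: fox hen — query each against bits=11111111011:
query fox: checks bit2=1, bit4=1 (all 1) -> maybe => FALSE POSITIVE
query hen: checks bit7=1, bit8=0 (has a 0) -> no => not a false positive
False positives (alphabetical): fox

Answer: fox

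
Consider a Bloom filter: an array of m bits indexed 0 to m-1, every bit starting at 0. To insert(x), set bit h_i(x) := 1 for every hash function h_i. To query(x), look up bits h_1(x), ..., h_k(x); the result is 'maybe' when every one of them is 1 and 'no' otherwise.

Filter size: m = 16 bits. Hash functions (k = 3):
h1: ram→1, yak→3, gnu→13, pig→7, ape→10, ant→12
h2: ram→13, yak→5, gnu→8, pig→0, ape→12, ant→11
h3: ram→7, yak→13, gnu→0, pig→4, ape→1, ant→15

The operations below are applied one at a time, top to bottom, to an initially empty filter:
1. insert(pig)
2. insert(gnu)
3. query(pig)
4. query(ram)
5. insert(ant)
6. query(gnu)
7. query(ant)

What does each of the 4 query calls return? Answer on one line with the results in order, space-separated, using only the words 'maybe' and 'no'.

Start: bits=0000000000000000
Op 1: insert pig -> sets bits 0 4 7 -> bits=1000100100000000
Op 2: insert gnu -> sets bits 0 8 13 -> bits=1000100110000100
Op 3: query pig -> checks bit0=1, bit4=1, bit7=1 (all 1) -> maybe
Op 4: query ram -> checks bit1=0, bit7=1, bit13=1 (has a 0) -> no
Op 5: insert ant -> sets bits 11 12 15 -> bits=1000100110011101
Op 6: query gnu -> checks bit0=1, bit8=1, bit13=1 (all 1) -> maybe
Op 7: query ant -> checks bit11=1, bit12=1, bit15=1 (all 1) -> maybe
Query results in order: maybe no maybe maybe

Answer: maybe no maybe maybe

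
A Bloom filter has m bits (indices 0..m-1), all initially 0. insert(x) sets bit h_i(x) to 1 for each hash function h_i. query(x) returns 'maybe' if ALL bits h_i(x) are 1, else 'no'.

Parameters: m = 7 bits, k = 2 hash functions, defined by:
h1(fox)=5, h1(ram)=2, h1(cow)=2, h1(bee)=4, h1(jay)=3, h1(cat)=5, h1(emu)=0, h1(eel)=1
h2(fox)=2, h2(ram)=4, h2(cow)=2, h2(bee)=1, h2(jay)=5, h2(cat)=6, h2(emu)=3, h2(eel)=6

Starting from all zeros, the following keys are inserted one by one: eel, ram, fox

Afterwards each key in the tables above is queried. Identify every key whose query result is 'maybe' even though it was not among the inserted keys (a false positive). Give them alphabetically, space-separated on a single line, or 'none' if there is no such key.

Answer: bee cat cow

Derivation:
Start: bits=0000000
After insert 'eel': sets bits 1 6 -> bits=0100001
After insert 'ram': sets bits 2 4 -> bits=0110101
After insert 'fox': sets bits 2 5 -> bits=0110111
Not inserted: bee cat cow emu jay — query each against bits=0110111:
query bee: checks bit1=1, bit4=1 (all 1) -> maybe => FALSE POSITIVE
query cat: checks bit5=1, bit6=1 (all 1) -> maybe => FALSE POSITIVE
query cow: checks bit2=1 (all 1) -> maybe => FALSE POSITIVE
query emu: checks bit0=0, bit3=0 (has a 0) -> no => not a false positive
query jay: checks bit3=0, bit5=1 (has a 0) -> no => not a false positive
False positives (alphabetical): bee cat cow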